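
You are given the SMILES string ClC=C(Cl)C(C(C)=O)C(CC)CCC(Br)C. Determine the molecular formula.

Walk through each heavy atom and fill implicit hydrogens from standard valence (C 4, N 3, O 2, S 2, halogen 1):
  atom 1: Cl (halogen, monovalent) → 0 H
  atom 2: C, bond orders sum to 3 (valence 4) → 1 H
  atom 3: C, bond orders sum to 4 (valence 4) → 0 H
  atom 4: Cl (halogen, monovalent) → 0 H
  atom 5: C, bond orders sum to 3 (valence 4) → 1 H
  atom 6: C, bond orders sum to 4 (valence 4) → 0 H
  atom 7: C, bond orders sum to 1 (valence 4) → 3 H
  atom 8: O, bond orders sum to 2 (valence 2) → 0 H
  atom 9: C, bond orders sum to 3 (valence 4) → 1 H
  atom 10: C, bond orders sum to 2 (valence 4) → 2 H
  atom 11: C, bond orders sum to 1 (valence 4) → 3 H
  atom 12: C, bond orders sum to 2 (valence 4) → 2 H
  atom 13: C, bond orders sum to 2 (valence 4) → 2 H
  atom 14: C, bond orders sum to 3 (valence 4) → 1 H
  atom 15: Br (halogen, monovalent) → 0 H
  atom 16: C, bond orders sum to 1 (valence 4) → 3 H
Totals → C:12, H:19, Br:1, Cl:2, O:1.

C12H19BrCl2O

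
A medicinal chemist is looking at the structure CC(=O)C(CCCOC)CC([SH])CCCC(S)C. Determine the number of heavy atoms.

18

Every atom symbol written in the SMILES (organic subset) is one heavy atom; implicit H are not written.
Heavy atoms by element → C:14, O:2, S:2.
Total: 18.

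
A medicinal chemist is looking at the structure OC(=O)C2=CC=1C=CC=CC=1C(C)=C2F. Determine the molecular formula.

C12H9FO2

Walk through each heavy atom and fill implicit hydrogens from standard valence (C 4, N 3, O 2, S 2, halogen 1):
  atom 1: O, bond orders sum to 1 (valence 2) → 1 H
  atom 2: C, bond orders sum to 4 (valence 4) → 0 H
  atom 3: O, bond orders sum to 2 (valence 2) → 0 H
  atom 4: C, bond orders sum to 4 (valence 4) → 0 H
  atom 5: C, bond orders sum to 3 (valence 4) → 1 H
  atom 6: C, bond orders sum to 4 (valence 4) → 0 H
  atom 7: C, bond orders sum to 3 (valence 4) → 1 H
  atom 8: C, bond orders sum to 3 (valence 4) → 1 H
  atom 9: C, bond orders sum to 3 (valence 4) → 1 H
  atom 10: C, bond orders sum to 3 (valence 4) → 1 H
  atom 11: C, bond orders sum to 4 (valence 4) → 0 H
  atom 12: C, bond orders sum to 4 (valence 4) → 0 H
  atom 13: C, bond orders sum to 1 (valence 4) → 3 H
  atom 14: C, bond orders sum to 4 (valence 4) → 0 H
  atom 15: F (halogen, monovalent) → 0 H
Totals → C:12, H:9, F:1, O:2.
In Hill order: C12H9FO2.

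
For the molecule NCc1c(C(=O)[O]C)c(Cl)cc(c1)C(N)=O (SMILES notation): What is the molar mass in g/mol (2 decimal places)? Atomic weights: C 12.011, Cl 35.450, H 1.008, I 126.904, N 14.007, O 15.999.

First, the molecular formula is C10H11ClN2O3 (counting implicit H from valence).
  C: 10 × 12.011 = 120.110
  Cl: 1 × 35.450 = 35.450
  H: 11 × 1.008 = 11.088
  N: 2 × 14.007 = 28.014
  O: 3 × 15.999 = 47.997
Sum: 10×12.011 + 1×35.450 + 11×1.008 + 2×14.007 + 3×15.999 = 242.659 → 242.66 g/mol.

242.66 g/mol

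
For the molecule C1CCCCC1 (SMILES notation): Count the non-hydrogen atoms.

Every atom symbol written in the SMILES (organic subset) is one heavy atom; implicit H are not written.
Heavy atoms by element → C:6.
Total: 6.

6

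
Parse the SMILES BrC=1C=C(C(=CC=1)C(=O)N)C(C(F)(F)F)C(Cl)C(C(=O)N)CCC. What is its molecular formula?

Walk through each heavy atom and fill implicit hydrogens from standard valence (C 4, N 3, O 2, S 2, halogen 1):
  atom 1: Br (halogen, monovalent) → 0 H
  atom 2: C, bond orders sum to 4 (valence 4) → 0 H
  atom 3: C, bond orders sum to 3 (valence 4) → 1 H
  atom 4: C, bond orders sum to 4 (valence 4) → 0 H
  atom 5: C, bond orders sum to 4 (valence 4) → 0 H
  atom 6: C, bond orders sum to 3 (valence 4) → 1 H
  atom 7: C, bond orders sum to 3 (valence 4) → 1 H
  atom 8: C, bond orders sum to 4 (valence 4) → 0 H
  atom 9: O, bond orders sum to 2 (valence 2) → 0 H
  atom 10: N, bond orders sum to 1 (valence 3) → 2 H
  atom 11: C, bond orders sum to 3 (valence 4) → 1 H
  atom 12: C, bond orders sum to 4 (valence 4) → 0 H
  atom 13: F (halogen, monovalent) → 0 H
  atom 14: F (halogen, monovalent) → 0 H
  atom 15: F (halogen, monovalent) → 0 H
  atom 16: C, bond orders sum to 3 (valence 4) → 1 H
  atom 17: Cl (halogen, monovalent) → 0 H
  atom 18: C, bond orders sum to 3 (valence 4) → 1 H
  atom 19: C, bond orders sum to 4 (valence 4) → 0 H
  atom 20: O, bond orders sum to 2 (valence 2) → 0 H
  atom 21: N, bond orders sum to 1 (valence 3) → 2 H
  atom 22: C, bond orders sum to 2 (valence 4) → 2 H
  atom 23: C, bond orders sum to 2 (valence 4) → 2 H
  atom 24: C, bond orders sum to 1 (valence 4) → 3 H
Totals → C:15, H:17, Br:1, Cl:1, F:3, N:2, O:2.
In Hill order: C15H17BrClF3N2O2.

C15H17BrClF3N2O2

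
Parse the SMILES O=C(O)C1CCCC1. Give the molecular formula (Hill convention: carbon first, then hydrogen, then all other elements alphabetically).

C6H10O2

Walk through each heavy atom and fill implicit hydrogens from standard valence (C 4, N 3, O 2, S 2, halogen 1):
  atom 1: O, bond orders sum to 2 (valence 2) → 0 H
  atom 2: C, bond orders sum to 4 (valence 4) → 0 H
  atom 3: O, bond orders sum to 1 (valence 2) → 1 H
  atom 4: C, bond orders sum to 3 (valence 4) → 1 H
  atom 5: C, bond orders sum to 2 (valence 4) → 2 H
  atom 6: C, bond orders sum to 2 (valence 4) → 2 H
  atom 7: C, bond orders sum to 2 (valence 4) → 2 H
  atom 8: C, bond orders sum to 2 (valence 4) → 2 H
Totals → C:6, H:10, O:2.
In Hill order: C6H10O2.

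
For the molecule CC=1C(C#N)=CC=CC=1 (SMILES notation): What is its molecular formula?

Walk through each heavy atom and fill implicit hydrogens from standard valence (C 4, N 3, O 2, S 2, halogen 1):
  atom 1: C, bond orders sum to 1 (valence 4) → 3 H
  atom 2: C, bond orders sum to 4 (valence 4) → 0 H
  atom 3: C, bond orders sum to 4 (valence 4) → 0 H
  atom 4: C, bond orders sum to 4 (valence 4) → 0 H
  atom 5: N, bond orders sum to 3 (valence 3) → 0 H
  atom 6: C, bond orders sum to 3 (valence 4) → 1 H
  atom 7: C, bond orders sum to 3 (valence 4) → 1 H
  atom 8: C, bond orders sum to 3 (valence 4) → 1 H
  atom 9: C, bond orders sum to 3 (valence 4) → 1 H
Totals → C:8, H:7, N:1.
In Hill order: C8H7N.

C8H7N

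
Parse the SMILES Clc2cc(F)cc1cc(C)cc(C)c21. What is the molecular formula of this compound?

C12H10ClF

Walk through each heavy atom and fill implicit hydrogens from standard valence (C 4, N 3, O 2, S 2, halogen 1); for lowercase aromatic atoms, an aromatic c carries 1 H when it has two neighbours and 0 H with three, and aromatic n carries 0 H:
  atom 1: Cl (halogen, monovalent) → 0 H
  atom 2: aromatic c, 3 neighbours → 0 H
  atom 3: aromatic c, 2 neighbours → 1 H
  atom 4: aromatic c, 3 neighbours → 0 H
  atom 5: F (halogen, monovalent) → 0 H
  atom 6: aromatic c, 2 neighbours → 1 H
  atom 7: aromatic c, 3 neighbours → 0 H
  atom 8: aromatic c, 2 neighbours → 1 H
  atom 9: aromatic c, 3 neighbours → 0 H
  atom 10: C, bond orders sum to 1 (valence 4) → 3 H
  atom 11: aromatic c, 2 neighbours → 1 H
  atom 12: aromatic c, 3 neighbours → 0 H
  atom 13: C, bond orders sum to 1 (valence 4) → 3 H
  atom 14: aromatic c, 3 neighbours → 0 H
Totals → C:12, H:10, Cl:1, F:1.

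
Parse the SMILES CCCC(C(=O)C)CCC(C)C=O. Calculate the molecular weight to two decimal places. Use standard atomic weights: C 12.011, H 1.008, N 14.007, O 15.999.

184.28 g/mol

First, the molecular formula is C11H20O2 (counting implicit H from valence).
  C: 11 × 12.011 = 132.121
  H: 20 × 1.008 = 20.160
  O: 2 × 15.999 = 31.998
Sum: 11×12.011 + 20×1.008 + 2×15.999 = 184.279 → 184.28 g/mol.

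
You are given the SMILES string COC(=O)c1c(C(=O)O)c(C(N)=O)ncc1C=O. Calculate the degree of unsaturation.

8

Molecular formula: C10H8N2O6.
DoU = (2C + 2 + N − H − X) / 2, where X is the halogen count and O/S are ignored.
    = (2·10 + 2 + 2 − 8 − 0) / 2 = 16 / 2 = 8.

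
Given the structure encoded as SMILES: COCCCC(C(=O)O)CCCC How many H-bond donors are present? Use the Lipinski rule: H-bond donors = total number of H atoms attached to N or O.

1

Donors: find every N or O and count the H atoms it carries.
  atom 2 (O): bond orders sum to 2 → 0 H
  atom 8 (O): bond orders sum to 2 → 0 H
  atom 9 (O): bond orders sum to 1 → 1 H
Lipinski HBD = 1.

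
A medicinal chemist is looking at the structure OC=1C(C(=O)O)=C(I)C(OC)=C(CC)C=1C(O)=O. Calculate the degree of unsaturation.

Degree of unsaturation = (number of rings) + (number of π bonds).
Ring closures in the SMILES: 1.
π bonds: 5 double bonds (each 1 DoU) → 5 DoU from unsaturation.
Total DoU = 1 + 5 = 6.

6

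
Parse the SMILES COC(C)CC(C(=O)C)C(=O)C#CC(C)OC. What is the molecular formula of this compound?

Walk through each heavy atom and fill implicit hydrogens from standard valence (C 4, N 3, O 2, S 2, halogen 1):
  atom 1: C, bond orders sum to 1 (valence 4) → 3 H
  atom 2: O, bond orders sum to 2 (valence 2) → 0 H
  atom 3: C, bond orders sum to 3 (valence 4) → 1 H
  atom 4: C, bond orders sum to 1 (valence 4) → 3 H
  atom 5: C, bond orders sum to 2 (valence 4) → 2 H
  atom 6: C, bond orders sum to 3 (valence 4) → 1 H
  atom 7: C, bond orders sum to 4 (valence 4) → 0 H
  atom 8: O, bond orders sum to 2 (valence 2) → 0 H
  atom 9: C, bond orders sum to 1 (valence 4) → 3 H
  atom 10: C, bond orders sum to 4 (valence 4) → 0 H
  atom 11: O, bond orders sum to 2 (valence 2) → 0 H
  atom 12: C, bond orders sum to 4 (valence 4) → 0 H
  atom 13: C, bond orders sum to 4 (valence 4) → 0 H
  atom 14: C, bond orders sum to 3 (valence 4) → 1 H
  atom 15: C, bond orders sum to 1 (valence 4) → 3 H
  atom 16: O, bond orders sum to 2 (valence 2) → 0 H
  atom 17: C, bond orders sum to 1 (valence 4) → 3 H
Totals → C:13, H:20, O:4.

C13H20O4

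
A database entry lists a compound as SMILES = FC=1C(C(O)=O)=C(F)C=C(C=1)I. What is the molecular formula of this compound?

Walk through each heavy atom and fill implicit hydrogens from standard valence (C 4, N 3, O 2, S 2, halogen 1):
  atom 1: F (halogen, monovalent) → 0 H
  atom 2: C, bond orders sum to 4 (valence 4) → 0 H
  atom 3: C, bond orders sum to 4 (valence 4) → 0 H
  atom 4: C, bond orders sum to 4 (valence 4) → 0 H
  atom 5: O, bond orders sum to 1 (valence 2) → 1 H
  atom 6: O, bond orders sum to 2 (valence 2) → 0 H
  atom 7: C, bond orders sum to 4 (valence 4) → 0 H
  atom 8: F (halogen, monovalent) → 0 H
  atom 9: C, bond orders sum to 3 (valence 4) → 1 H
  atom 10: C, bond orders sum to 4 (valence 4) → 0 H
  atom 11: C, bond orders sum to 3 (valence 4) → 1 H
  atom 12: I (halogen, monovalent) → 0 H
Totals → C:7, H:3, F:2, I:1, O:2.

C7H3F2IO2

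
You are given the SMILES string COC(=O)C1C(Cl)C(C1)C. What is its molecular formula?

C7H11ClO2

Walk through each heavy atom and fill implicit hydrogens from standard valence (C 4, N 3, O 2, S 2, halogen 1):
  atom 1: C, bond orders sum to 1 (valence 4) → 3 H
  atom 2: O, bond orders sum to 2 (valence 2) → 0 H
  atom 3: C, bond orders sum to 4 (valence 4) → 0 H
  atom 4: O, bond orders sum to 2 (valence 2) → 0 H
  atom 5: C, bond orders sum to 3 (valence 4) → 1 H
  atom 6: C, bond orders sum to 3 (valence 4) → 1 H
  atom 7: Cl (halogen, monovalent) → 0 H
  atom 8: C, bond orders sum to 3 (valence 4) → 1 H
  atom 9: C, bond orders sum to 2 (valence 4) → 2 H
  atom 10: C, bond orders sum to 1 (valence 4) → 3 H
Totals → C:7, H:11, Cl:1, O:2.
In Hill order: C7H11ClO2.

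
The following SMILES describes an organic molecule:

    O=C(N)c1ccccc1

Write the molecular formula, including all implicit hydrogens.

C7H7NO

Walk through each heavy atom and fill implicit hydrogens from standard valence (C 4, N 3, O 2, S 2, halogen 1); for lowercase aromatic atoms, an aromatic c carries 1 H when it has two neighbours and 0 H with three, and aromatic n carries 0 H:
  atom 1: O, bond orders sum to 2 (valence 2) → 0 H
  atom 2: C, bond orders sum to 4 (valence 4) → 0 H
  atom 3: N, bond orders sum to 1 (valence 3) → 2 H
  atom 4: aromatic c, 3 neighbours → 0 H
  atom 5: aromatic c, 2 neighbours → 1 H
  atom 6: aromatic c, 2 neighbours → 1 H
  atom 7: aromatic c, 2 neighbours → 1 H
  atom 8: aromatic c, 2 neighbours → 1 H
  atom 9: aromatic c, 2 neighbours → 1 H
Totals → C:7, H:7, N:1, O:1.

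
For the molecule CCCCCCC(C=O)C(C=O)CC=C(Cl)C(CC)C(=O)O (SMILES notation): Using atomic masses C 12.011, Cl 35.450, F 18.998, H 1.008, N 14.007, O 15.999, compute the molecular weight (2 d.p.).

First, the molecular formula is C17H27ClO4 (counting implicit H from valence).
  C: 17 × 12.011 = 204.187
  Cl: 1 × 35.450 = 35.450
  H: 27 × 1.008 = 27.216
  O: 4 × 15.999 = 63.996
Sum: 17×12.011 + 1×35.450 + 27×1.008 + 4×15.999 = 330.849 → 330.85 g/mol.

330.85 g/mol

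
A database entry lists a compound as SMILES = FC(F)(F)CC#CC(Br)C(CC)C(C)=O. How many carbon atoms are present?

Count every carbon token in the SMILES (each C, including those in ring-closure positions and inside branches).
Carbon count: 10.

10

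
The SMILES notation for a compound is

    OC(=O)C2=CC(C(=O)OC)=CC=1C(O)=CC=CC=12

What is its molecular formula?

C13H10O5

Walk through each heavy atom and fill implicit hydrogens from standard valence (C 4, N 3, O 2, S 2, halogen 1):
  atom 1: O, bond orders sum to 1 (valence 2) → 1 H
  atom 2: C, bond orders sum to 4 (valence 4) → 0 H
  atom 3: O, bond orders sum to 2 (valence 2) → 0 H
  atom 4: C, bond orders sum to 4 (valence 4) → 0 H
  atom 5: C, bond orders sum to 3 (valence 4) → 1 H
  atom 6: C, bond orders sum to 4 (valence 4) → 0 H
  atom 7: C, bond orders sum to 4 (valence 4) → 0 H
  atom 8: O, bond orders sum to 2 (valence 2) → 0 H
  atom 9: O, bond orders sum to 2 (valence 2) → 0 H
  atom 10: C, bond orders sum to 1 (valence 4) → 3 H
  atom 11: C, bond orders sum to 3 (valence 4) → 1 H
  atom 12: C, bond orders sum to 4 (valence 4) → 0 H
  atom 13: C, bond orders sum to 4 (valence 4) → 0 H
  atom 14: O, bond orders sum to 1 (valence 2) → 1 H
  atom 15: C, bond orders sum to 3 (valence 4) → 1 H
  atom 16: C, bond orders sum to 3 (valence 4) → 1 H
  atom 17: C, bond orders sum to 3 (valence 4) → 1 H
  atom 18: C, bond orders sum to 4 (valence 4) → 0 H
Totals → C:13, H:10, O:5.
In Hill order: C13H10O5.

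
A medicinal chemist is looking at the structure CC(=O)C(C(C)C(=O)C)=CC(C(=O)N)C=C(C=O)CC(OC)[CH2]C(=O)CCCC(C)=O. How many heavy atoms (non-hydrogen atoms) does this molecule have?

31

Every atom symbol written in the SMILES (organic subset) is one heavy atom; implicit H are not written.
Heavy atoms by element → C:23, N:1, O:7.
Total: 31.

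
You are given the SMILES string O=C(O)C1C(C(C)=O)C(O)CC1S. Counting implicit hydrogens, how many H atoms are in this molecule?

Walk through each heavy atom and fill implicit hydrogens from standard valence (C 4, N 3, O 2, S 2, halogen 1):
  atom 1: O, bond orders sum to 2 (valence 2) → 0 H
  atom 2: C, bond orders sum to 4 (valence 4) → 0 H
  atom 3: O, bond orders sum to 1 (valence 2) → 1 H
  atom 4: C, bond orders sum to 3 (valence 4) → 1 H
  atom 5: C, bond orders sum to 3 (valence 4) → 1 H
  atom 6: C, bond orders sum to 4 (valence 4) → 0 H
  atom 7: C, bond orders sum to 1 (valence 4) → 3 H
  atom 8: O, bond orders sum to 2 (valence 2) → 0 H
  atom 9: C, bond orders sum to 3 (valence 4) → 1 H
  atom 10: O, bond orders sum to 1 (valence 2) → 1 H
  atom 11: C, bond orders sum to 2 (valence 4) → 2 H
  atom 12: C, bond orders sum to 3 (valence 4) → 1 H
  atom 13: S, bond orders sum to 1 (valence 2) → 1 H
Total hydrogens: 12.

12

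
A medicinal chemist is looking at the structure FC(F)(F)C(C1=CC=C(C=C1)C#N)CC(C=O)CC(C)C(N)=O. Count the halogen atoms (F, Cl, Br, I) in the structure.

Halogen atoms appear at heavy-atom positions 1, 3, 4 (3×F).
Other groups present: 1 aldehyde, 1 amide, 1 nitrile.
Halogen count: 3.

3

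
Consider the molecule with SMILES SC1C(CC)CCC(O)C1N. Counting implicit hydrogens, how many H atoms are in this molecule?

17

Walk through each heavy atom and fill implicit hydrogens from standard valence (C 4, N 3, O 2, S 2, halogen 1):
  atom 1: S, bond orders sum to 1 (valence 2) → 1 H
  atom 2: C, bond orders sum to 3 (valence 4) → 1 H
  atom 3: C, bond orders sum to 3 (valence 4) → 1 H
  atom 4: C, bond orders sum to 2 (valence 4) → 2 H
  atom 5: C, bond orders sum to 1 (valence 4) → 3 H
  atom 6: C, bond orders sum to 2 (valence 4) → 2 H
  atom 7: C, bond orders sum to 2 (valence 4) → 2 H
  atom 8: C, bond orders sum to 3 (valence 4) → 1 H
  atom 9: O, bond orders sum to 1 (valence 2) → 1 H
  atom 10: C, bond orders sum to 3 (valence 4) → 1 H
  atom 11: N, bond orders sum to 1 (valence 3) → 2 H
Total hydrogens: 17.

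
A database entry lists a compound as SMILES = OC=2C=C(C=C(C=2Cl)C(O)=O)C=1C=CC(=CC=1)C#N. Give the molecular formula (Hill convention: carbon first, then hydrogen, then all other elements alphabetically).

Walk through each heavy atom and fill implicit hydrogens from standard valence (C 4, N 3, O 2, S 2, halogen 1):
  atom 1: O, bond orders sum to 1 (valence 2) → 1 H
  atom 2: C, bond orders sum to 4 (valence 4) → 0 H
  atom 3: C, bond orders sum to 3 (valence 4) → 1 H
  atom 4: C, bond orders sum to 4 (valence 4) → 0 H
  atom 5: C, bond orders sum to 3 (valence 4) → 1 H
  atom 6: C, bond orders sum to 4 (valence 4) → 0 H
  atom 7: C, bond orders sum to 4 (valence 4) → 0 H
  atom 8: Cl (halogen, monovalent) → 0 H
  atom 9: C, bond orders sum to 4 (valence 4) → 0 H
  atom 10: O, bond orders sum to 1 (valence 2) → 1 H
  atom 11: O, bond orders sum to 2 (valence 2) → 0 H
  atom 12: C, bond orders sum to 4 (valence 4) → 0 H
  atom 13: C, bond orders sum to 3 (valence 4) → 1 H
  atom 14: C, bond orders sum to 3 (valence 4) → 1 H
  atom 15: C, bond orders sum to 4 (valence 4) → 0 H
  atom 16: C, bond orders sum to 3 (valence 4) → 1 H
  atom 17: C, bond orders sum to 3 (valence 4) → 1 H
  atom 18: C, bond orders sum to 4 (valence 4) → 0 H
  atom 19: N, bond orders sum to 3 (valence 3) → 0 H
Totals → C:14, H:8, Cl:1, N:1, O:3.
In Hill order: C14H8ClNO3.

C14H8ClNO3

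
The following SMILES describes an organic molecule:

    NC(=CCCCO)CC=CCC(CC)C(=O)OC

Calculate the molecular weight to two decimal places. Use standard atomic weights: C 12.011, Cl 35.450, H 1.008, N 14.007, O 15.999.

First, the molecular formula is C14H25NO3 (counting implicit H from valence).
  C: 14 × 12.011 = 168.154
  H: 25 × 1.008 = 25.200
  N: 1 × 14.007 = 14.007
  O: 3 × 15.999 = 47.997
Sum: 14×12.011 + 25×1.008 + 1×14.007 + 3×15.999 = 255.358 → 255.36 g/mol.

255.36 g/mol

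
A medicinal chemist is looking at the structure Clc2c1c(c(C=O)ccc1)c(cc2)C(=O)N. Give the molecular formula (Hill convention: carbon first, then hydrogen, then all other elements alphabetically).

C12H8ClNO2

Walk through each heavy atom and fill implicit hydrogens from standard valence (C 4, N 3, O 2, S 2, halogen 1); for lowercase aromatic atoms, an aromatic c carries 1 H when it has two neighbours and 0 H with three, and aromatic n carries 0 H:
  atom 1: Cl (halogen, monovalent) → 0 H
  atom 2: aromatic c, 3 neighbours → 0 H
  atom 3: aromatic c, 3 neighbours → 0 H
  atom 4: aromatic c, 3 neighbours → 0 H
  atom 5: aromatic c, 3 neighbours → 0 H
  atom 6: C, bond orders sum to 3 (valence 4) → 1 H
  atom 7: O, bond orders sum to 2 (valence 2) → 0 H
  atom 8: aromatic c, 2 neighbours → 1 H
  atom 9: aromatic c, 2 neighbours → 1 H
  atom 10: aromatic c, 2 neighbours → 1 H
  atom 11: aromatic c, 3 neighbours → 0 H
  atom 12: aromatic c, 2 neighbours → 1 H
  atom 13: aromatic c, 2 neighbours → 1 H
  atom 14: C, bond orders sum to 4 (valence 4) → 0 H
  atom 15: O, bond orders sum to 2 (valence 2) → 0 H
  atom 16: N, bond orders sum to 1 (valence 3) → 2 H
Totals → C:12, H:8, Cl:1, N:1, O:2.
In Hill order: C12H8ClNO2.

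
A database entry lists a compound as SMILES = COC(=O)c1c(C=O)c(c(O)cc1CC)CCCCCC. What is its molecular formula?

Walk through each heavy atom and fill implicit hydrogens from standard valence (C 4, N 3, O 2, S 2, halogen 1); for lowercase aromatic atoms, an aromatic c carries 1 H when it has two neighbours and 0 H with three, and aromatic n carries 0 H:
  atom 1: C, bond orders sum to 1 (valence 4) → 3 H
  atom 2: O, bond orders sum to 2 (valence 2) → 0 H
  atom 3: C, bond orders sum to 4 (valence 4) → 0 H
  atom 4: O, bond orders sum to 2 (valence 2) → 0 H
  atom 5: aromatic c, 3 neighbours → 0 H
  atom 6: aromatic c, 3 neighbours → 0 H
  atom 7: C, bond orders sum to 3 (valence 4) → 1 H
  atom 8: O, bond orders sum to 2 (valence 2) → 0 H
  atom 9: aromatic c, 3 neighbours → 0 H
  atom 10: aromatic c, 3 neighbours → 0 H
  atom 11: O, bond orders sum to 1 (valence 2) → 1 H
  atom 12: aromatic c, 2 neighbours → 1 H
  atom 13: aromatic c, 3 neighbours → 0 H
  atom 14: C, bond orders sum to 2 (valence 4) → 2 H
  atom 15: C, bond orders sum to 1 (valence 4) → 3 H
  atom 16: C, bond orders sum to 2 (valence 4) → 2 H
  atom 17: C, bond orders sum to 2 (valence 4) → 2 H
  atom 18: C, bond orders sum to 2 (valence 4) → 2 H
  atom 19: C, bond orders sum to 2 (valence 4) → 2 H
  atom 20: C, bond orders sum to 2 (valence 4) → 2 H
  atom 21: C, bond orders sum to 1 (valence 4) → 3 H
Totals → C:17, H:24, O:4.
In Hill order: C17H24O4.

C17H24O4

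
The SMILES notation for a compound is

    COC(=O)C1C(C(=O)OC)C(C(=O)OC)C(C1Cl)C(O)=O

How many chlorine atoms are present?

Scan the SMILES for Cl atoms (remember two-letter symbols like Cl and Br are single atoms).
Chlorine count: 1.

1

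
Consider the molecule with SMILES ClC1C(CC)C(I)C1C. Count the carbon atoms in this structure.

7

Count every carbon token in the SMILES (each C, including those in ring-closure positions and inside branches).
Carbon count: 7.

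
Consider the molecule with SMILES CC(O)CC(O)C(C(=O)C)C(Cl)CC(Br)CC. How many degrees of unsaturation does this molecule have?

Molecular formula: C12H22BrClO3.
DoU = (2C + 2 + N − H − X) / 2, where X is the halogen count and O/S are ignored.
    = (2·12 + 2 + 0 − 22 − 2) / 2 = 2 / 2 = 1.

1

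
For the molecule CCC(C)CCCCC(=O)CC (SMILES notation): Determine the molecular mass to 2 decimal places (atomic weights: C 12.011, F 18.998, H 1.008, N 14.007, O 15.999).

First, the molecular formula is C11H22O (counting implicit H from valence).
  C: 11 × 12.011 = 132.121
  H: 22 × 1.008 = 22.176
  O: 1 × 15.999 = 15.999
Sum: 11×12.011 + 22×1.008 + 1×15.999 = 170.296 → 170.30 g/mol.

170.30 g/mol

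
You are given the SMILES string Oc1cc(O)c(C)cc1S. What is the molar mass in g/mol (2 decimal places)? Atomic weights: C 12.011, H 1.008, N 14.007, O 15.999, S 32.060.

First, the molecular formula is C7H8O2S (counting implicit H from valence).
  C: 7 × 12.011 = 84.077
  H: 8 × 1.008 = 8.064
  O: 2 × 15.999 = 31.998
  S: 1 × 32.060 = 32.060
Sum: 7×12.011 + 8×1.008 + 2×15.999 + 1×32.060 = 156.199 → 156.20 g/mol.

156.20 g/mol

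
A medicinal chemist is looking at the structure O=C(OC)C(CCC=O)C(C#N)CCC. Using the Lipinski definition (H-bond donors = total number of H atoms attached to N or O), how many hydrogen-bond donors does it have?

0

Donors: find every N or O and count the H atoms it carries.
  atom 1 (O): bond orders sum to 2 → 0 H
  atom 3 (O): bond orders sum to 2 → 0 H
  atom 9 (O): bond orders sum to 2 → 0 H
  atom 12 (N): bond orders sum to 3 → 0 H
Lipinski HBD = 0.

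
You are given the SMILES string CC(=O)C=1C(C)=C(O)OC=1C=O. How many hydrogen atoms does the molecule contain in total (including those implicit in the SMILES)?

8

Walk through each heavy atom and fill implicit hydrogens from standard valence (C 4, N 3, O 2, S 2, halogen 1):
  atom 1: C, bond orders sum to 1 (valence 4) → 3 H
  atom 2: C, bond orders sum to 4 (valence 4) → 0 H
  atom 3: O, bond orders sum to 2 (valence 2) → 0 H
  atom 4: C, bond orders sum to 4 (valence 4) → 0 H
  atom 5: C, bond orders sum to 4 (valence 4) → 0 H
  atom 6: C, bond orders sum to 1 (valence 4) → 3 H
  atom 7: C, bond orders sum to 4 (valence 4) → 0 H
  atom 8: O, bond orders sum to 1 (valence 2) → 1 H
  atom 9: O, bond orders sum to 2 (valence 2) → 0 H
  atom 10: C, bond orders sum to 4 (valence 4) → 0 H
  atom 11: C, bond orders sum to 3 (valence 4) → 1 H
  atom 12: O, bond orders sum to 2 (valence 2) → 0 H
Total hydrogens: 8.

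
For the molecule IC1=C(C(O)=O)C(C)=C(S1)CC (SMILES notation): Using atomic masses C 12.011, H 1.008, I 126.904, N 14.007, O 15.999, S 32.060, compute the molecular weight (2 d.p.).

296.12 g/mol

First, the molecular formula is C8H9IO2S (counting implicit H from valence).
  C: 8 × 12.011 = 96.088
  H: 9 × 1.008 = 9.072
  I: 1 × 126.904 = 126.904
  O: 2 × 15.999 = 31.998
  S: 1 × 32.060 = 32.060
Sum: 8×12.011 + 9×1.008 + 1×126.904 + 2×15.999 + 1×32.060 = 296.122 → 296.12 g/mol.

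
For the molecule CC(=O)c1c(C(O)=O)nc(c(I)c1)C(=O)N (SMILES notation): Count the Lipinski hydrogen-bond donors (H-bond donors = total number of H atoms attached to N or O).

3

Donors: find every N or O and count the H atoms it carries.
  atom 3 (O): bond orders sum to 2 → 0 H
  atom 7 (O): bond orders sum to 1 → 1 H
  atom 8 (O): bond orders sum to 2 → 0 H
  atom 9 (N): bond orders sum to 3 → 0 H
  atom 15 (O): bond orders sum to 2 → 0 H
  atom 16 (N): bond orders sum to 1 → 2 H
Lipinski HBD = 3.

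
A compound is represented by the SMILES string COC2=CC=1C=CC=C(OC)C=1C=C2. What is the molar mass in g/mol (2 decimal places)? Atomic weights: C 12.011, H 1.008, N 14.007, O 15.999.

188.23 g/mol

First, the molecular formula is C12H12O2 (counting implicit H from valence).
  C: 12 × 12.011 = 144.132
  H: 12 × 1.008 = 12.096
  O: 2 × 15.999 = 31.998
Sum: 12×12.011 + 12×1.008 + 2×15.999 = 188.226 → 188.23 g/mol.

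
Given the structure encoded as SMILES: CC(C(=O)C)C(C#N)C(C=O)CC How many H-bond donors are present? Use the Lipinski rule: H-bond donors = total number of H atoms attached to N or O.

Donors: find every N or O and count the H atoms it carries.
  atom 4 (O): bond orders sum to 2 → 0 H
  atom 8 (N): bond orders sum to 3 → 0 H
  atom 11 (O): bond orders sum to 2 → 0 H
Lipinski HBD = 0.

0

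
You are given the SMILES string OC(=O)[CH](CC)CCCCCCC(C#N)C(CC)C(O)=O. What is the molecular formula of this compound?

C16H27NO4

Walk through each heavy atom and fill implicit hydrogens from standard valence (C 4, N 3, O 2, S 2, halogen 1):
  atom 1: O, bond orders sum to 1 (valence 2) → 1 H
  atom 2: C, bond orders sum to 4 (valence 4) → 0 H
  atom 3: O, bond orders sum to 2 (valence 2) → 0 H
  atom 4: C with explicit H count 1
  atom 5: C, bond orders sum to 2 (valence 4) → 2 H
  atom 6: C, bond orders sum to 1 (valence 4) → 3 H
  atom 7: C, bond orders sum to 2 (valence 4) → 2 H
  atom 8: C, bond orders sum to 2 (valence 4) → 2 H
  atom 9: C, bond orders sum to 2 (valence 4) → 2 H
  atom 10: C, bond orders sum to 2 (valence 4) → 2 H
  atom 11: C, bond orders sum to 2 (valence 4) → 2 H
  atom 12: C, bond orders sum to 2 (valence 4) → 2 H
  atom 13: C, bond orders sum to 3 (valence 4) → 1 H
  atom 14: C, bond orders sum to 4 (valence 4) → 0 H
  atom 15: N, bond orders sum to 3 (valence 3) → 0 H
  atom 16: C, bond orders sum to 3 (valence 4) → 1 H
  atom 17: C, bond orders sum to 2 (valence 4) → 2 H
  atom 18: C, bond orders sum to 1 (valence 4) → 3 H
  atom 19: C, bond orders sum to 4 (valence 4) → 0 H
  atom 20: O, bond orders sum to 1 (valence 2) → 1 H
  atom 21: O, bond orders sum to 2 (valence 2) → 0 H
Totals → C:16, H:27, N:1, O:4.
In Hill order: C16H27NO4.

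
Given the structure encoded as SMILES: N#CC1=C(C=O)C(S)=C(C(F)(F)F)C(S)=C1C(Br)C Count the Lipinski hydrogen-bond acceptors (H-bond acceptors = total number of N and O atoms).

N atoms: 1; O atoms: 1.
Lipinski HBA = 1 + 1 = 2.

2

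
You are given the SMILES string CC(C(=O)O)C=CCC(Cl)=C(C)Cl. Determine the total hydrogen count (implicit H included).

Walk through each heavy atom and fill implicit hydrogens from standard valence (C 4, N 3, O 2, S 2, halogen 1):
  atom 1: C, bond orders sum to 1 (valence 4) → 3 H
  atom 2: C, bond orders sum to 3 (valence 4) → 1 H
  atom 3: C, bond orders sum to 4 (valence 4) → 0 H
  atom 4: O, bond orders sum to 2 (valence 2) → 0 H
  atom 5: O, bond orders sum to 1 (valence 2) → 1 H
  atom 6: C, bond orders sum to 3 (valence 4) → 1 H
  atom 7: C, bond orders sum to 3 (valence 4) → 1 H
  atom 8: C, bond orders sum to 2 (valence 4) → 2 H
  atom 9: C, bond orders sum to 4 (valence 4) → 0 H
  atom 10: Cl (halogen, monovalent) → 0 H
  atom 11: C, bond orders sum to 4 (valence 4) → 0 H
  atom 12: C, bond orders sum to 1 (valence 4) → 3 H
  atom 13: Cl (halogen, monovalent) → 0 H
Total hydrogens: 12.

12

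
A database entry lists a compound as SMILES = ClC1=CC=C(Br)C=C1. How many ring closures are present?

1

In SMILES, each pair of matching ring-closure digits denotes one ring-closing bond; the number of such bonds equals the number of independent rings.
Ring-closure bonds here: 1.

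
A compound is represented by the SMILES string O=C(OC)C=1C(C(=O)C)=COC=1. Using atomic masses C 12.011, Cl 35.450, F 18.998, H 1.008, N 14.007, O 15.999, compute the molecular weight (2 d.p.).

168.15 g/mol

First, the molecular formula is C8H8O4 (counting implicit H from valence).
  C: 8 × 12.011 = 96.088
  H: 8 × 1.008 = 8.064
  O: 4 × 15.999 = 63.996
Sum: 8×12.011 + 8×1.008 + 4×15.999 = 168.148 → 168.15 g/mol.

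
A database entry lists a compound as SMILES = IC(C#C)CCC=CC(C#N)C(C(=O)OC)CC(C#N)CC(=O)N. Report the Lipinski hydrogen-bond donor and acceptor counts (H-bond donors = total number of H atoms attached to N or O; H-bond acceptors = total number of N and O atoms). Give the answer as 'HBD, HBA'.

2, 6

Donors: find every N or O and count the H atoms it carries.
  atom 11 (N): bond orders sum to 3 → 0 H
  atom 14 (O): bond orders sum to 2 → 0 H
  atom 15 (O): bond orders sum to 2 → 0 H
  atom 20 (N): bond orders sum to 3 → 0 H
  atom 23 (O): bond orders sum to 2 → 0 H
  atom 24 (N): bond orders sum to 1 → 2 H
Lipinski HBD = 2.
Acceptors: N atoms = 3, O atoms = 3 → HBA = 6.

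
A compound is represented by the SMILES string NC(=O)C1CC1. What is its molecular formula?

Walk through each heavy atom and fill implicit hydrogens from standard valence (C 4, N 3, O 2, S 2, halogen 1):
  atom 1: N, bond orders sum to 1 (valence 3) → 2 H
  atom 2: C, bond orders sum to 4 (valence 4) → 0 H
  atom 3: O, bond orders sum to 2 (valence 2) → 0 H
  atom 4: C, bond orders sum to 3 (valence 4) → 1 H
  atom 5: C, bond orders sum to 2 (valence 4) → 2 H
  atom 6: C, bond orders sum to 2 (valence 4) → 2 H
Totals → C:4, H:7, N:1, O:1.
In Hill order: C4H7NO.

C4H7NO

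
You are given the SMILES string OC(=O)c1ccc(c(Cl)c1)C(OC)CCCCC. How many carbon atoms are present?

Count every carbon token in the SMILES (each C, including those in ring-closure positions and inside branches).
Carbon count: 14.

14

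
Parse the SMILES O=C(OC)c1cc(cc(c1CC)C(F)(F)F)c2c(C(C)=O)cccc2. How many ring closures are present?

2

In SMILES, each pair of matching ring-closure digits denotes one ring-closing bond; the number of such bonds equals the number of independent rings.
Ring-closure bonds here: 2.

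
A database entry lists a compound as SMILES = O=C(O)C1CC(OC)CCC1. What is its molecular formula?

C8H14O3

Walk through each heavy atom and fill implicit hydrogens from standard valence (C 4, N 3, O 2, S 2, halogen 1):
  atom 1: O, bond orders sum to 2 (valence 2) → 0 H
  atom 2: C, bond orders sum to 4 (valence 4) → 0 H
  atom 3: O, bond orders sum to 1 (valence 2) → 1 H
  atom 4: C, bond orders sum to 3 (valence 4) → 1 H
  atom 5: C, bond orders sum to 2 (valence 4) → 2 H
  atom 6: C, bond orders sum to 3 (valence 4) → 1 H
  atom 7: O, bond orders sum to 2 (valence 2) → 0 H
  atom 8: C, bond orders sum to 1 (valence 4) → 3 H
  atom 9: C, bond orders sum to 2 (valence 4) → 2 H
  atom 10: C, bond orders sum to 2 (valence 4) → 2 H
  atom 11: C, bond orders sum to 2 (valence 4) → 2 H
Totals → C:8, H:14, O:3.
In Hill order: C8H14O3.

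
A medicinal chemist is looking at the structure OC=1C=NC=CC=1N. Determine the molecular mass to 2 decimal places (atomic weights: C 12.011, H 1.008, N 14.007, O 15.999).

110.12 g/mol

First, the molecular formula is C5H6N2O (counting implicit H from valence).
  C: 5 × 12.011 = 60.055
  H: 6 × 1.008 = 6.048
  N: 2 × 14.007 = 28.014
  O: 1 × 15.999 = 15.999
Sum: 5×12.011 + 6×1.008 + 2×14.007 + 1×15.999 = 110.116 → 110.12 g/mol.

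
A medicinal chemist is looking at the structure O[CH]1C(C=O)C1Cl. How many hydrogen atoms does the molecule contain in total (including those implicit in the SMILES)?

Walk through each heavy atom and fill implicit hydrogens from standard valence (C 4, N 3, O 2, S 2, halogen 1):
  atom 1: O, bond orders sum to 1 (valence 2) → 1 H
  atom 2: C with explicit H count 1
  atom 3: C, bond orders sum to 3 (valence 4) → 1 H
  atom 4: C, bond orders sum to 3 (valence 4) → 1 H
  atom 5: O, bond orders sum to 2 (valence 2) → 0 H
  atom 6: C, bond orders sum to 3 (valence 4) → 1 H
  atom 7: Cl (halogen, monovalent) → 0 H
Total hydrogens: 5.

5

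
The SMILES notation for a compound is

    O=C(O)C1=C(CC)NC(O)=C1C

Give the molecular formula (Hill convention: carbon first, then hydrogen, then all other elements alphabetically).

Walk through each heavy atom and fill implicit hydrogens from standard valence (C 4, N 3, O 2, S 2, halogen 1):
  atom 1: O, bond orders sum to 2 (valence 2) → 0 H
  atom 2: C, bond orders sum to 4 (valence 4) → 0 H
  atom 3: O, bond orders sum to 1 (valence 2) → 1 H
  atom 4: C, bond orders sum to 4 (valence 4) → 0 H
  atom 5: C, bond orders sum to 4 (valence 4) → 0 H
  atom 6: C, bond orders sum to 2 (valence 4) → 2 H
  atom 7: C, bond orders sum to 1 (valence 4) → 3 H
  atom 8: N, bond orders sum to 2 (valence 3) → 1 H
  atom 9: C, bond orders sum to 4 (valence 4) → 0 H
  atom 10: O, bond orders sum to 1 (valence 2) → 1 H
  atom 11: C, bond orders sum to 4 (valence 4) → 0 H
  atom 12: C, bond orders sum to 1 (valence 4) → 3 H
Totals → C:8, H:11, N:1, O:3.
In Hill order: C8H11NO3.

C8H11NO3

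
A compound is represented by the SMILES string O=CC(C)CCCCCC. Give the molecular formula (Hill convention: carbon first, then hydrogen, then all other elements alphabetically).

Walk through each heavy atom and fill implicit hydrogens from standard valence (C 4, N 3, O 2, S 2, halogen 1):
  atom 1: O, bond orders sum to 2 (valence 2) → 0 H
  atom 2: C, bond orders sum to 3 (valence 4) → 1 H
  atom 3: C, bond orders sum to 3 (valence 4) → 1 H
  atom 4: C, bond orders sum to 1 (valence 4) → 3 H
  atom 5: C, bond orders sum to 2 (valence 4) → 2 H
  atom 6: C, bond orders sum to 2 (valence 4) → 2 H
  atom 7: C, bond orders sum to 2 (valence 4) → 2 H
  atom 8: C, bond orders sum to 2 (valence 4) → 2 H
  atom 9: C, bond orders sum to 2 (valence 4) → 2 H
  atom 10: C, bond orders sum to 1 (valence 4) → 3 H
Totals → C:9, H:18, O:1.

C9H18O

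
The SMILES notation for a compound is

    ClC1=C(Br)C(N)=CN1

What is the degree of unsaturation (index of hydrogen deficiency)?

3

Molecular formula: C4H4BrClN2.
DoU = (2C + 2 + N − H − X) / 2, where X is the halogen count and O/S are ignored.
    = (2·4 + 2 + 2 − 4 − 2) / 2 = 6 / 2 = 3.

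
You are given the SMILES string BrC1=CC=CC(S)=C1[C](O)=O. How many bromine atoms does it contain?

1

Scan the SMILES for Br atoms (remember two-letter symbols like Cl and Br are single atoms).
Bromine count: 1.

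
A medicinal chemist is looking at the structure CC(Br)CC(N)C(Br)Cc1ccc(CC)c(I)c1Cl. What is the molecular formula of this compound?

Walk through each heavy atom and fill implicit hydrogens from standard valence (C 4, N 3, O 2, S 2, halogen 1); for lowercase aromatic atoms, an aromatic c carries 1 H when it has two neighbours and 0 H with three, and aromatic n carries 0 H:
  atom 1: C, bond orders sum to 1 (valence 4) → 3 H
  atom 2: C, bond orders sum to 3 (valence 4) → 1 H
  atom 3: Br (halogen, monovalent) → 0 H
  atom 4: C, bond orders sum to 2 (valence 4) → 2 H
  atom 5: C, bond orders sum to 3 (valence 4) → 1 H
  atom 6: N, bond orders sum to 1 (valence 3) → 2 H
  atom 7: C, bond orders sum to 3 (valence 4) → 1 H
  atom 8: Br (halogen, monovalent) → 0 H
  atom 9: C, bond orders sum to 2 (valence 4) → 2 H
  atom 10: aromatic c, 3 neighbours → 0 H
  atom 11: aromatic c, 2 neighbours → 1 H
  atom 12: aromatic c, 2 neighbours → 1 H
  atom 13: aromatic c, 3 neighbours → 0 H
  atom 14: C, bond orders sum to 2 (valence 4) → 2 H
  atom 15: C, bond orders sum to 1 (valence 4) → 3 H
  atom 16: aromatic c, 3 neighbours → 0 H
  atom 17: I (halogen, monovalent) → 0 H
  atom 18: aromatic c, 3 neighbours → 0 H
  atom 19: Cl (halogen, monovalent) → 0 H
Totals → C:14, H:19, Br:2, Cl:1, I:1, N:1.

C14H19Br2ClIN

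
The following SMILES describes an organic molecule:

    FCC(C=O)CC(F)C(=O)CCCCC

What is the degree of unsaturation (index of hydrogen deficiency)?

2

Molecular formula: C11H18F2O2.
DoU = (2C + 2 + N − H − X) / 2, where X is the halogen count and O/S are ignored.
    = (2·11 + 2 + 0 − 18 − 2) / 2 = 4 / 2 = 2.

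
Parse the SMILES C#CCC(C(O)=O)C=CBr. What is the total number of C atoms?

Count every carbon token in the SMILES (each C, including those in ring-closure positions and inside branches).
Carbon count: 7.

7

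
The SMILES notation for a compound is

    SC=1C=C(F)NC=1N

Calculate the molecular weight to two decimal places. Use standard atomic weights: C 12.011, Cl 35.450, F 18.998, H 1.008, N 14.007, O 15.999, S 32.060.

132.16 g/mol

First, the molecular formula is C4H5FN2S (counting implicit H from valence).
  C: 4 × 12.011 = 48.044
  F: 1 × 18.998 = 18.998
  H: 5 × 1.008 = 5.040
  N: 2 × 14.007 = 28.014
  S: 1 × 32.060 = 32.060
Sum: 4×12.011 + 1×18.998 + 5×1.008 + 2×14.007 + 1×32.060 = 132.156 → 132.16 g/mol.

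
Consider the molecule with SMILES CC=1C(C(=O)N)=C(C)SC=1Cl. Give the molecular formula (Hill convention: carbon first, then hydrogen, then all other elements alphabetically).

C7H8ClNOS

Walk through each heavy atom and fill implicit hydrogens from standard valence (C 4, N 3, O 2, S 2, halogen 1):
  atom 1: C, bond orders sum to 1 (valence 4) → 3 H
  atom 2: C, bond orders sum to 4 (valence 4) → 0 H
  atom 3: C, bond orders sum to 4 (valence 4) → 0 H
  atom 4: C, bond orders sum to 4 (valence 4) → 0 H
  atom 5: O, bond orders sum to 2 (valence 2) → 0 H
  atom 6: N, bond orders sum to 1 (valence 3) → 2 H
  atom 7: C, bond orders sum to 4 (valence 4) → 0 H
  atom 8: C, bond orders sum to 1 (valence 4) → 3 H
  atom 9: S, bond orders sum to 2 (valence 2) → 0 H
  atom 10: C, bond orders sum to 4 (valence 4) → 0 H
  atom 11: Cl (halogen, monovalent) → 0 H
Totals → C:7, H:8, Cl:1, N:1, O:1, S:1.
In Hill order: C7H8ClNOS.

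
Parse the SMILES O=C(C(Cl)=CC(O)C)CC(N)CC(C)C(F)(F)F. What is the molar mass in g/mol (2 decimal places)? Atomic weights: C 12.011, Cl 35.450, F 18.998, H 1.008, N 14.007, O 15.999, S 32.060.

First, the molecular formula is C11H17ClF3NO2 (counting implicit H from valence).
  C: 11 × 12.011 = 132.121
  Cl: 1 × 35.450 = 35.450
  F: 3 × 18.998 = 56.994
  H: 17 × 1.008 = 17.136
  N: 1 × 14.007 = 14.007
  O: 2 × 15.999 = 31.998
Sum: 11×12.011 + 1×35.450 + 3×18.998 + 17×1.008 + 1×14.007 + 2×15.999 = 287.706 → 287.71 g/mol.

287.71 g/mol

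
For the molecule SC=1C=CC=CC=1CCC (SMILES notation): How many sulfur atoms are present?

Scan the SMILES for S atoms (remember two-letter symbols like Cl and Br are single atoms).
Sulfur count: 1.

1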